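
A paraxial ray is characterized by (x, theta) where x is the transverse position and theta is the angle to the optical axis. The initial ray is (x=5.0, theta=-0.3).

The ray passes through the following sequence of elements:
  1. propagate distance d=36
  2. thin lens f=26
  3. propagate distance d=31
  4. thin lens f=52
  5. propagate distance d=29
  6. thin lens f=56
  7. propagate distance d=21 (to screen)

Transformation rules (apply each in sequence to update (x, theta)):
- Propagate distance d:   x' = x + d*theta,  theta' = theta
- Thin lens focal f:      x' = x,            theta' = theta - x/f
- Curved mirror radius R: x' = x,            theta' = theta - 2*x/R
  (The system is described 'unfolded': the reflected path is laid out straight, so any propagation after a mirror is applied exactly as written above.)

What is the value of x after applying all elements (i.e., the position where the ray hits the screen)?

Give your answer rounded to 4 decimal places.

Answer: -1.9669

Derivation:
Initial: x=5.0000 theta=-0.3000
After 1 (propagate distance d=36): x=-5.8000 theta=-0.3000
After 2 (thin lens f=26): x=-5.8000 theta=-1/13 (≈-0.0769)
After 3 (propagate distance d=31): x=-532/65 (≈-8.1846) theta=-1/13 (≈-0.0769)
After 4 (thin lens f=52): x=-532/65 (≈-8.1846) theta=68/845 (≈0.0805)
After 5 (propagate distance d=29): x=-4944/845 (≈-5.8509) theta=68/845 (≈0.0805)
After 6 (thin lens f=56): x=-4944/845 (≈-5.8509) theta=1094/5915 (≈0.1850)
After 7 (propagate distance d=21 (to screen)): x=-1662/845 (≈-1.9669) theta=1094/5915 (≈0.1850)
Rounded to 4 decimal places: x = -1.9669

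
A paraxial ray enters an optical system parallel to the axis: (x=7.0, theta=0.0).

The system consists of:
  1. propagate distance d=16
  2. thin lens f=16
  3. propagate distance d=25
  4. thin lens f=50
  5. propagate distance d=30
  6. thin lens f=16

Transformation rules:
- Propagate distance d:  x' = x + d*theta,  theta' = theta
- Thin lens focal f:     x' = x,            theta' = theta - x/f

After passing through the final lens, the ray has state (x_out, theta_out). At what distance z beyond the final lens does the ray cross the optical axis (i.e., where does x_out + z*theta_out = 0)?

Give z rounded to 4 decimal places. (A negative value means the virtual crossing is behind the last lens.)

Answer: 26.2500

Derivation:
Initial: x=7.0000 theta=0.0000
After 1 (propagate distance d=16): x=7.0000 theta=0.0000
After 2 (thin lens f=16): x=7.0000 theta=-0.4375
After 3 (propagate distance d=25): x=-3.9375 theta=-0.4375
After 4 (thin lens f=50): x=-3.9375 theta=-287/800 (≈-0.3588)
After 5 (propagate distance d=30): x=-14.7000 theta=-287/800 (≈-0.3588)
After 6 (thin lens f=16): x=-14.7000 theta=0.5600
z_focus = -x_out/theta_out = -(-14.7000)/(0.5600) = 26.2500
Rounded to 4 decimal places: z = 26.2500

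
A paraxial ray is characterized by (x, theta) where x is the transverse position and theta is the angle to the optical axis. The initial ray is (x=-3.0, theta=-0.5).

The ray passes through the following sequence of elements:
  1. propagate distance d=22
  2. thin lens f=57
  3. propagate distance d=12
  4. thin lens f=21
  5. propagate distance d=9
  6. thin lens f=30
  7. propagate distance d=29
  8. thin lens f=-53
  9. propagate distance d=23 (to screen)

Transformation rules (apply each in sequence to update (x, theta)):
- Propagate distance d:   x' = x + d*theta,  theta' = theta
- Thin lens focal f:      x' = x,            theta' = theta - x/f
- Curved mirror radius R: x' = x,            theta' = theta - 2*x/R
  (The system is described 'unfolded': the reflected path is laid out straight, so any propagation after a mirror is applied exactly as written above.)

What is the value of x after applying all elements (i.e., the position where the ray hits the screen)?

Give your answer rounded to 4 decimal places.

Initial: x=-3.0000 theta=-0.5000
After 1 (propagate distance d=22): x=-14.0000 theta=-0.5000
After 2 (thin lens f=57): x=-14.0000 theta=-29/114 (≈-0.2544)
After 3 (propagate distance d=12): x=-324/19 (≈-17.0526) theta=-29/114 (≈-0.2544)
After 4 (thin lens f=21): x=-324/19 (≈-17.0526) theta=445/798 (≈0.5576)
After 5 (propagate distance d=9): x=-3201/266 (≈-12.0338) theta=445/798 (≈0.5576)
After 6 (thin lens f=30): x=-3201/266 (≈-12.0338) theta=1093/1140 (≈0.9588)
After 7 (propagate distance d=29): x=125849/7980 (≈15.7706) theta=1093/1140 (≈0.9588)
After 8 (thin lens f=-53): x=125849/7980 (≈15.7706) theta=132838/105735 (≈1.2563)
After 9 (propagate distance d=23 (to screen)): x=6297031/140980 (≈44.6661) theta=132838/105735 (≈1.2563)
Rounded to 4 decimal places: x = 44.6661

Answer: 44.6661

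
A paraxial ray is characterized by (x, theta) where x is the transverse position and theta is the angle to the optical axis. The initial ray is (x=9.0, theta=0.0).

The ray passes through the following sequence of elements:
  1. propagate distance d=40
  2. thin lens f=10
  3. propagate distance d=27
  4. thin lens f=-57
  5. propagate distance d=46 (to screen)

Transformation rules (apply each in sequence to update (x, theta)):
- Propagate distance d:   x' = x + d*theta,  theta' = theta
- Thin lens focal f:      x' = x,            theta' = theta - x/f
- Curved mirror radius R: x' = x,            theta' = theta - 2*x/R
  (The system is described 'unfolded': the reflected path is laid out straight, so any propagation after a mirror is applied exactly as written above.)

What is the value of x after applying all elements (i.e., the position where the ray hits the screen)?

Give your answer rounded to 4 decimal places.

Initial: x=9.0000 theta=0.0000
After 1 (propagate distance d=40): x=9.0000 theta=0.0000
After 2 (thin lens f=10): x=9.0000 theta=-0.9000
After 3 (propagate distance d=27): x=-15.3000 theta=-0.9000
After 4 (thin lens f=-57): x=-15.3000 theta=-111/95 (≈-1.1684)
After 5 (propagate distance d=46 (to screen)): x=-13119/190 (≈-69.0474) theta=-111/95 (≈-1.1684)
Rounded to 4 decimal places: x = -69.0474

Answer: -69.0474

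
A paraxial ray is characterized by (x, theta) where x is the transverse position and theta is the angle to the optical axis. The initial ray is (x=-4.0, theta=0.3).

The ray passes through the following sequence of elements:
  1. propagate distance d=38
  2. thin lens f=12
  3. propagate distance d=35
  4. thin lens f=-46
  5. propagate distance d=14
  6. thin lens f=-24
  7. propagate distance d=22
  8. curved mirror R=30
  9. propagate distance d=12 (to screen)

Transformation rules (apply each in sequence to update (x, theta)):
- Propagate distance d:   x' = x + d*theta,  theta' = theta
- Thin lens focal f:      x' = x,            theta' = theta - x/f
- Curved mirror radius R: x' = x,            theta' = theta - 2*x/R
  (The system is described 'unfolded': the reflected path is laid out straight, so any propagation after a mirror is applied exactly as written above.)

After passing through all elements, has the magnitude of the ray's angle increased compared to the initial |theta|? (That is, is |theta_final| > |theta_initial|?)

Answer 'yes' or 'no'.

Answer: yes

Derivation:
Initial: x=-4.0000 theta=0.3000
After 1 (propagate distance d=38): x=7.4000 theta=0.3000
After 2 (thin lens f=12): x=7.4000 theta=-19/60 (≈-0.3167)
After 3 (propagate distance d=35): x=-221/60 (≈-3.6833) theta=-19/60 (≈-0.3167)
After 4 (thin lens f=-46): x=-221/60 (≈-3.6833) theta=-73/184 (≈-0.3967)
After 5 (propagate distance d=14): x=-3187/345 (≈-9.2377) theta=-73/184 (≈-0.3967)
After 6 (thin lens f=-24): x=-3187/345 (≈-9.2377) theta=-809/1035 (≈-0.7816)
After 7 (propagate distance d=22): x=-27359/1035 (≈-26.4338) theta=-809/1035 (≈-0.7816)
After 8 (curved mirror R=30): x=-27359/1035 (≈-26.4338) theta=15224/15525 (≈0.9806)
After 9 (propagate distance d=12 (to screen)): x=-75899/5175 (≈-14.6665) theta=15224/15525 (≈0.9806)
|theta_initial|=0.3000 |theta_final|=15224/15525 (≈0.9806) -> increased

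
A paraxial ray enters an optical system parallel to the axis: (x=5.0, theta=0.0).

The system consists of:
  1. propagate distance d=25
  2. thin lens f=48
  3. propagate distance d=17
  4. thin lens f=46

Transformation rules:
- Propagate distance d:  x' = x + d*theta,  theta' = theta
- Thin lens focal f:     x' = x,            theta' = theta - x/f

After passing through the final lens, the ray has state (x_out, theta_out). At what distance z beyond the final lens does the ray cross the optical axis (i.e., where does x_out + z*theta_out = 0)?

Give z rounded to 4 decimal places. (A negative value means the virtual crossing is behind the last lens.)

Answer: 18.5195

Derivation:
Initial: x=5.0000 theta=0.0000
After 1 (propagate distance d=25): x=5.0000 theta=0.0000
After 2 (thin lens f=48): x=5.0000 theta=-5/48 (≈-0.1042)
After 3 (propagate distance d=17): x=155/48 (≈3.2292) theta=-5/48 (≈-0.1042)
After 4 (thin lens f=46): x=155/48 (≈3.2292) theta=-385/2208 (≈-0.1744)
z_focus = -x_out/theta_out = -(155/48)/(-385/2208) = 1426/77 ≈ 18.5195
Rounded to 4 decimal places: z = 18.5195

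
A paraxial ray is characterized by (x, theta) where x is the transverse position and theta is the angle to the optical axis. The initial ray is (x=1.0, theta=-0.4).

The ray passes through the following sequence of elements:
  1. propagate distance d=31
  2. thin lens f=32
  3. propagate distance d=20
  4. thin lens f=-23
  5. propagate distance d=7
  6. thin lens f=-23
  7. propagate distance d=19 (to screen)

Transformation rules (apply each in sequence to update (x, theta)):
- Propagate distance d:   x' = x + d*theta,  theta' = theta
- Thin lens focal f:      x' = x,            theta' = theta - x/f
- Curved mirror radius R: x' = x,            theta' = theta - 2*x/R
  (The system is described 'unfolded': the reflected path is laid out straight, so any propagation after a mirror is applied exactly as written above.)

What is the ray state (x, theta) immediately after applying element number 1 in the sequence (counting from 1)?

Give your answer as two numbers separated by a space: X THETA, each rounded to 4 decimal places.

Initial: x=1.0000 theta=-0.4000
After 1 (propagate distance d=31): x=-11.4000 theta=-0.4000
Rounded to 4 decimal places: x = -11.4000, theta = -0.4000

Answer: -11.4000 -0.4000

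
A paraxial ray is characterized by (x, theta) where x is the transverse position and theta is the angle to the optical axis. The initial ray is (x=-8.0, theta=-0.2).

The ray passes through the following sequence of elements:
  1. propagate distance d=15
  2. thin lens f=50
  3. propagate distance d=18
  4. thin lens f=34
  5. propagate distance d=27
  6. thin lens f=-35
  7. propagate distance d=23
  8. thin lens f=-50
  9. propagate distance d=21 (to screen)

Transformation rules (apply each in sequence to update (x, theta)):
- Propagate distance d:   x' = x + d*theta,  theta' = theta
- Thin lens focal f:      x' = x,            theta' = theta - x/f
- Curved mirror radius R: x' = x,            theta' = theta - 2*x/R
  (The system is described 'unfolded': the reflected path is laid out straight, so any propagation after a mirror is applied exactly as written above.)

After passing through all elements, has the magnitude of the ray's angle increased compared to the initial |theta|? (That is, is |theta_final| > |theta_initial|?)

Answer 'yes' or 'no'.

Answer: yes

Derivation:
Initial: x=-8.0000 theta=-0.2000
After 1 (propagate distance d=15): x=-11.0000 theta=-0.2000
After 2 (thin lens f=50): x=-11.0000 theta=0.0200
After 3 (propagate distance d=18): x=-10.6400 theta=0.0200
After 4 (thin lens f=34): x=-10.6400 theta=283/850 (≈0.3329)
After 5 (propagate distance d=27): x=-1403/850 (≈-1.6506) theta=283/850 (≈0.3329)
After 6 (thin lens f=-35): x=-1403/850 (≈-1.6506) theta=4251/14875 (≈0.2858)
After 7 (propagate distance d=23): x=146441/29750 (≈4.9224) theta=4251/14875 (≈0.2858)
After 8 (thin lens f=-50): x=146441/29750 (≈4.9224) theta=571541/1487500 (≈0.3842)
After 9 (propagate distance d=21 (to screen)): x=19324411/1487500 (≈12.9912) theta=571541/1487500 (≈0.3842)
|theta_initial|=0.2000 |theta_final|=571541/1487500 (≈0.3842) -> increased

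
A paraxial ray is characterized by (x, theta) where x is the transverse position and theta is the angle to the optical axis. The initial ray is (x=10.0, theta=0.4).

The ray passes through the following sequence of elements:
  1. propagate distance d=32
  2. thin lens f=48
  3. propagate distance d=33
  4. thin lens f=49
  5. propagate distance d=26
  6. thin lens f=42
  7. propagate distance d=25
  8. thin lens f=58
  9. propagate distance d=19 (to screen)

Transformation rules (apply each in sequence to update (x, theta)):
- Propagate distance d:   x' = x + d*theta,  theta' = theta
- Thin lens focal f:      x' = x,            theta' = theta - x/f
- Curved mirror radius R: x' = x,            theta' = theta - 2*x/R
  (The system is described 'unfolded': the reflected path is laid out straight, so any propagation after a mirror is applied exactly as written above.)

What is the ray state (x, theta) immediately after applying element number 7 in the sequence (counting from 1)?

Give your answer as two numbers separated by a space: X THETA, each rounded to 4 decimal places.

Initial: x=10.0000 theta=0.4000
After 1 (propagate distance d=32): x=22.8000 theta=0.4000
After 2 (thin lens f=48): x=22.8000 theta=-0.0750
After 3 (propagate distance d=33): x=20.3250 theta=-0.0750
After 4 (thin lens f=49): x=20.3250 theta=-24/49 (≈-0.4898)
After 5 (propagate distance d=26): x=14877/1960 (≈7.5903) theta=-24/49 (≈-0.4898)
After 6 (thin lens f=42): x=14877/1960 (≈7.5903) theta=-18399/27440 (≈-0.6705)
After 7 (propagate distance d=25): x=-251697/27440 (≈-9.1726) theta=-18399/27440 (≈-0.6705)
Rounded to 4 decimal places: x = -9.1726, theta = -0.6705

Answer: -9.1726 -0.6705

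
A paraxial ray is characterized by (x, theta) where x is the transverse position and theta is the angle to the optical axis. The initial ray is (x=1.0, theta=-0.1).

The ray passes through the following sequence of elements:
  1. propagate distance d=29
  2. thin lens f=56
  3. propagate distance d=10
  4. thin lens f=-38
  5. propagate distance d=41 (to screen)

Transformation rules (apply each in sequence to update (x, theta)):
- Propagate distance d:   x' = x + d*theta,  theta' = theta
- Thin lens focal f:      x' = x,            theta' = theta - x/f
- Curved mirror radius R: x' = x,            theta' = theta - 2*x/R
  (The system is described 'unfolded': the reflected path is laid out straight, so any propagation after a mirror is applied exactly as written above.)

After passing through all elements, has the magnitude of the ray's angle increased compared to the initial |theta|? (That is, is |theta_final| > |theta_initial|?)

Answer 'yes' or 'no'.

Answer: yes

Derivation:
Initial: x=1.0000 theta=-0.1000
After 1 (propagate distance d=29): x=-1.9000 theta=-0.1000
After 2 (thin lens f=56): x=-1.9000 theta=-37/560 (≈-0.0661)
After 3 (propagate distance d=10): x=-717/280 (≈-2.5607) theta=-37/560 (≈-0.0661)
After 4 (thin lens f=-38): x=-717/280 (≈-2.5607) theta=-71/532 (≈-0.1335)
After 5 (propagate distance d=41 (to screen)): x=-42733/5320 (≈-8.0325) theta=-71/532 (≈-0.1335)
|theta_initial|=0.1000 |theta_final|=71/532 (≈0.1335) -> increased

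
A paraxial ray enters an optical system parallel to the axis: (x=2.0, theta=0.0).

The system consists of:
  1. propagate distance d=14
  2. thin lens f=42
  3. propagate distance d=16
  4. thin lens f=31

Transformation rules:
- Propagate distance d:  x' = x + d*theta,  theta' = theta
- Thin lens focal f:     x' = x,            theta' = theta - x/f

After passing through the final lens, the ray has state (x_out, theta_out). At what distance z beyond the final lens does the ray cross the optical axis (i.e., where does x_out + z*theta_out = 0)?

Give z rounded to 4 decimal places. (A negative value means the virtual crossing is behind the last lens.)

Answer: 14.1404

Derivation:
Initial: x=2.0000 theta=0.0000
After 1 (propagate distance d=14): x=2.0000 theta=0.0000
After 2 (thin lens f=42): x=2.0000 theta=-1/21 (≈-0.0476)
After 3 (propagate distance d=16): x=26/21 (≈1.2381) theta=-1/21 (≈-0.0476)
After 4 (thin lens f=31): x=26/21 (≈1.2381) theta=-19/217 (≈-0.0876)
z_focus = -x_out/theta_out = -(26/21)/(-19/217) = 806/57 ≈ 14.1404
Rounded to 4 decimal places: z = 14.1404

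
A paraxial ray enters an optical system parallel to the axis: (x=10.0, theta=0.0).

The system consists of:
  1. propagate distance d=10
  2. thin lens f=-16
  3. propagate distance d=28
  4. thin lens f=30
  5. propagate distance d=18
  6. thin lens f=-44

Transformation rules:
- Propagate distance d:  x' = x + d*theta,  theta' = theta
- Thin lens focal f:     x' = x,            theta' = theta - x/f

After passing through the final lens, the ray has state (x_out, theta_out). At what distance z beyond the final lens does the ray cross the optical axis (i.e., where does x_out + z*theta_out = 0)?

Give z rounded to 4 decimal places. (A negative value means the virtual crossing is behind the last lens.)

Answer: -103.9646

Derivation:
Initial: x=10.0000 theta=0.0000
After 1 (propagate distance d=10): x=10.0000 theta=0.0000
After 2 (thin lens f=-16): x=10.0000 theta=0.6250
After 3 (propagate distance d=28): x=27.5000 theta=0.6250
After 4 (thin lens f=30): x=27.5000 theta=-7/24 (≈-0.2917)
After 5 (propagate distance d=18): x=22.2500 theta=-7/24 (≈-0.2917)
After 6 (thin lens f=-44): x=22.2500 theta=113/528 (≈0.2140)
z_focus = -x_out/theta_out = -(22.2500)/(113/528) = -11748/113 ≈ -103.9646
Rounded to 4 decimal places: z = -103.9646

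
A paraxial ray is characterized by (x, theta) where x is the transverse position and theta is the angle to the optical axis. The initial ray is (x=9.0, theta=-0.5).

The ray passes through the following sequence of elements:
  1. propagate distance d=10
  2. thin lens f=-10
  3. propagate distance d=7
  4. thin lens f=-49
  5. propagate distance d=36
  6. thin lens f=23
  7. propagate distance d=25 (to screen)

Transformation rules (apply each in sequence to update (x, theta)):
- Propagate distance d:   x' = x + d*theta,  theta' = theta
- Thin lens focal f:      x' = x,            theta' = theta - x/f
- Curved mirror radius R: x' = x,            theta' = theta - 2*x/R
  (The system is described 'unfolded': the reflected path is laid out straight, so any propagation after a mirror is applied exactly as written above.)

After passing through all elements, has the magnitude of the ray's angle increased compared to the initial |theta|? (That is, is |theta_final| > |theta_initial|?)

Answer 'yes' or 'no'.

Answer: no

Derivation:
Initial: x=9.0000 theta=-0.5000
After 1 (propagate distance d=10): x=4.0000 theta=-0.5000
After 2 (thin lens f=-10): x=4.0000 theta=-0.1000
After 3 (propagate distance d=7): x=3.3000 theta=-0.1000
After 4 (thin lens f=-49): x=3.3000 theta=-8/245 (≈-0.0327)
After 5 (propagate distance d=36): x=1041/490 (≈2.1245) theta=-8/245 (≈-0.0327)
After 6 (thin lens f=23): x=1041/490 (≈2.1245) theta=-1409/11270 (≈-0.1250)
After 7 (propagate distance d=25 (to screen)): x=-5641/5635 (≈-1.0011) theta=-1409/11270 (≈-0.1250)
|theta_initial|=0.5000 |theta_final|=1409/11270 (≈0.1250) -> not increased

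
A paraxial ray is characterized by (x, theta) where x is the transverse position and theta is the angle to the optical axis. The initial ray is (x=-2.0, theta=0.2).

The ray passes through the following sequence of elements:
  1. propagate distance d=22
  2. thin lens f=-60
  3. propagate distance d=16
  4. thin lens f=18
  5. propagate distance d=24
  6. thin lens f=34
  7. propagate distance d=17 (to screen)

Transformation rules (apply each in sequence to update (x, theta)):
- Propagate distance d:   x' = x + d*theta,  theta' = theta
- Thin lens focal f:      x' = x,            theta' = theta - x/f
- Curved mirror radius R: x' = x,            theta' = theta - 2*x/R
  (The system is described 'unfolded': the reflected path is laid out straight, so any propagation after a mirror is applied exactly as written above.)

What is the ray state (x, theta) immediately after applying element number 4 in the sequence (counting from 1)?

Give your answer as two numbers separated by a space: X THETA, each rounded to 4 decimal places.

Answer: 6.2400 -0.1067

Derivation:
Initial: x=-2.0000 theta=0.2000
After 1 (propagate distance d=22): x=2.4000 theta=0.2000
After 2 (thin lens f=-60): x=2.4000 theta=0.2400
After 3 (propagate distance d=16): x=6.2400 theta=0.2400
After 4 (thin lens f=18): x=6.2400 theta=-8/75 (≈-0.1067)
Rounded to 4 decimal places: x = 6.2400, theta = -0.1067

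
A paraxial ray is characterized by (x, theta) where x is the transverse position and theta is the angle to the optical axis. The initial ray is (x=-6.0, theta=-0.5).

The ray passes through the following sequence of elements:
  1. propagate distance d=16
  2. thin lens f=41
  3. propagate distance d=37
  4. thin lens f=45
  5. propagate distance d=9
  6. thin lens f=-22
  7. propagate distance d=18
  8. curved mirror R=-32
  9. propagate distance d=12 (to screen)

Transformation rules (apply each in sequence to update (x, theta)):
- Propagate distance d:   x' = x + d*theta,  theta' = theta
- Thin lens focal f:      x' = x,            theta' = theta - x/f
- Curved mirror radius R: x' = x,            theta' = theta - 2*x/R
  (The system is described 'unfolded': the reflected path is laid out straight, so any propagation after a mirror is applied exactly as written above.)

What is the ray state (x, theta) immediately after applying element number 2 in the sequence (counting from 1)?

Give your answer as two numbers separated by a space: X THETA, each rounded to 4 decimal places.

Answer: -14.0000 -0.1585

Derivation:
Initial: x=-6.0000 theta=-0.5000
After 1 (propagate distance d=16): x=-14.0000 theta=-0.5000
After 2 (thin lens f=41): x=-14.0000 theta=-13/82 (≈-0.1585)
Rounded to 4 decimal places: x = -14.0000, theta = -0.1585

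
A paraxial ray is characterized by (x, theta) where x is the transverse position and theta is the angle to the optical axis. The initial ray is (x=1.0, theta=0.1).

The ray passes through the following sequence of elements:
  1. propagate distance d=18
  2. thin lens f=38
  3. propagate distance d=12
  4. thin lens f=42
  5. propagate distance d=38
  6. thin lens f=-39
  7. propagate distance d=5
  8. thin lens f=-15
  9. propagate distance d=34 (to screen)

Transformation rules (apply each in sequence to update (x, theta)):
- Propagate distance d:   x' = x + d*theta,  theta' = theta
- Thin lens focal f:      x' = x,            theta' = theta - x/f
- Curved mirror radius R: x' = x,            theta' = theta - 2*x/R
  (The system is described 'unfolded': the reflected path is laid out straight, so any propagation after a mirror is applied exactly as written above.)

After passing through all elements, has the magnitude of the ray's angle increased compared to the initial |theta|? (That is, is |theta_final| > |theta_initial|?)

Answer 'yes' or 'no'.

Answer: no

Derivation:
Initial: x=1.0000 theta=0.1000
After 1 (propagate distance d=18): x=2.8000 theta=0.1000
After 2 (thin lens f=38): x=2.8000 theta=1/38 (≈0.0263)
After 3 (propagate distance d=12): x=296/95 (≈3.1158) theta=1/38 (≈0.0263)
After 4 (thin lens f=42): x=296/95 (≈3.1158) theta=-191/3990 (≈-0.0479)
After 5 (propagate distance d=38): x=2587/1995 (≈1.2967) theta=-191/3990 (≈-0.0479)
After 6 (thin lens f=-39): x=2587/1995 (≈1.2967) theta=-5/342 (≈-0.0146)
After 7 (propagate distance d=5): x=14647/11970 (≈1.2236) theta=-5/342 (≈-0.0146)
After 8 (thin lens f=-15): x=14647/11970 (≈1.2236) theta=6011/89775 (≈0.0670)
After 9 (propagate distance d=34 (to screen)): x=89779/25650 (≈3.5002) theta=6011/89775 (≈0.0670)
|theta_initial|=0.1000 |theta_final|=6011/89775 (≈0.0670) -> not increased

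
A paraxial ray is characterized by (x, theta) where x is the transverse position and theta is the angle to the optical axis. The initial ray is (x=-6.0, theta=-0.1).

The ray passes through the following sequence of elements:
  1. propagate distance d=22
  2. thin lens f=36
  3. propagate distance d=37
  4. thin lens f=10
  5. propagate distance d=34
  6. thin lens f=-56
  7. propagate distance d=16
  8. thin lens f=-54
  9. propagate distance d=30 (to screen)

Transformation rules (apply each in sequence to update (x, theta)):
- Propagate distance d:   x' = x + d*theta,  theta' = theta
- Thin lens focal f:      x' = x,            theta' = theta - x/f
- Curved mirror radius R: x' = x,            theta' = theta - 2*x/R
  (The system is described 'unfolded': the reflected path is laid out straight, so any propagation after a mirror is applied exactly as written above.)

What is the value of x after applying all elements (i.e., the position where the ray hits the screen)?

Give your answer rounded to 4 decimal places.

Answer: 58.2194

Derivation:
Initial: x=-6.0000 theta=-0.1000
After 1 (propagate distance d=22): x=-8.2000 theta=-0.1000
After 2 (thin lens f=36): x=-8.2000 theta=23/180 (≈0.1278)
After 3 (propagate distance d=37): x=-125/36 (≈-3.4722) theta=23/180 (≈0.1278)
After 4 (thin lens f=10): x=-125/36 (≈-3.4722) theta=0.4750
After 5 (propagate distance d=34): x=1141/90 (≈12.6778) theta=0.4750
After 6 (thin lens f=-56): x=1141/90 (≈12.6778) theta=101/144 (≈0.7014)
After 7 (propagate distance d=16): x=23.9000 theta=101/144 (≈0.7014)
After 8 (thin lens f=-54): x=23.9000 theta=2471/2160 (≈1.1440)
After 9 (propagate distance d=30 (to screen)): x=20959/360 (≈58.2194) theta=2471/2160 (≈1.1440)
Rounded to 4 decimal places: x = 58.2194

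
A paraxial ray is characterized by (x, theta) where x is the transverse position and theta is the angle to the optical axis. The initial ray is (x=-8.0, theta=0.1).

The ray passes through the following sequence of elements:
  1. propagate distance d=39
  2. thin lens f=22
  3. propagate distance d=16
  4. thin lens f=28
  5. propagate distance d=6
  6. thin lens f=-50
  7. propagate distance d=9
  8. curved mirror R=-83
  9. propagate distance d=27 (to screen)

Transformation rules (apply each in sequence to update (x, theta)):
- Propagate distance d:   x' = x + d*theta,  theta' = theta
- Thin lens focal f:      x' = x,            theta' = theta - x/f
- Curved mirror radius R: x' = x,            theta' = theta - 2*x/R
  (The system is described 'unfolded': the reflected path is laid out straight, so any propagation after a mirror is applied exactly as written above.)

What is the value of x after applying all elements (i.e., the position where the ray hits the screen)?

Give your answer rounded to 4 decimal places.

Initial: x=-8.0000 theta=0.1000
After 1 (propagate distance d=39): x=-4.1000 theta=0.1000
After 2 (thin lens f=22): x=-4.1000 theta=63/220 (≈0.2864)
After 3 (propagate distance d=16): x=53/110 (≈0.4818) theta=63/220 (≈0.2864)
After 4 (thin lens f=28): x=53/110 (≈0.4818) theta=829/3080 (≈0.2692)
After 5 (propagate distance d=6): x=3229/1540 (≈2.0968) theta=829/3080 (≈0.2692)
After 6 (thin lens f=-50): x=3229/1540 (≈2.0968) theta=1711/5500 (≈0.3111)
After 7 (propagate distance d=9): x=8569/1750 (≈4.8966) theta=1711/5500 (≈0.3111)
After 8 (curved mirror R=-83): x=8569/1750 (≈4.8966) theta=1371127/3195500 (≈0.4291)
After 9 (propagate distance d=27 (to screen)): x=52667423/3195500 (≈16.4817) theta=1371127/3195500 (≈0.4291)
Rounded to 4 decimal places: x = 16.4817

Answer: 16.4817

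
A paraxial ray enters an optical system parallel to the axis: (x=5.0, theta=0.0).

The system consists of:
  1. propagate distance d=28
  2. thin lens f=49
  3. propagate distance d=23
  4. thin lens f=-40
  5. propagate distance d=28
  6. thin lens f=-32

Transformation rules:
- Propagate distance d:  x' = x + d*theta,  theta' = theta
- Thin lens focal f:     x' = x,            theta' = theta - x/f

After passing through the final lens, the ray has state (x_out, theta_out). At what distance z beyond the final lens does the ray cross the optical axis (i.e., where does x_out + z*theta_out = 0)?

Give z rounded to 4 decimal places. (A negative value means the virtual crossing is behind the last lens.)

Initial: x=5.0000 theta=0.0000
After 1 (propagate distance d=28): x=5.0000 theta=0.0000
After 2 (thin lens f=49): x=5.0000 theta=-5/49 (≈-0.1020)
After 3 (propagate distance d=23): x=130/49 (≈2.6531) theta=-5/49 (≈-0.1020)
After 4 (thin lens f=-40): x=130/49 (≈2.6531) theta=-1/28 (≈-0.0357)
After 5 (propagate distance d=28): x=81/49 (≈1.6531) theta=-1/28 (≈-0.0357)
After 6 (thin lens f=-32): x=81/49 (≈1.6531) theta=25/1568 (≈0.0159)
z_focus = -x_out/theta_out = -(81/49)/(25/1568) = -103.6800
Rounded to 4 decimal places: z = -103.6800

Answer: -103.6800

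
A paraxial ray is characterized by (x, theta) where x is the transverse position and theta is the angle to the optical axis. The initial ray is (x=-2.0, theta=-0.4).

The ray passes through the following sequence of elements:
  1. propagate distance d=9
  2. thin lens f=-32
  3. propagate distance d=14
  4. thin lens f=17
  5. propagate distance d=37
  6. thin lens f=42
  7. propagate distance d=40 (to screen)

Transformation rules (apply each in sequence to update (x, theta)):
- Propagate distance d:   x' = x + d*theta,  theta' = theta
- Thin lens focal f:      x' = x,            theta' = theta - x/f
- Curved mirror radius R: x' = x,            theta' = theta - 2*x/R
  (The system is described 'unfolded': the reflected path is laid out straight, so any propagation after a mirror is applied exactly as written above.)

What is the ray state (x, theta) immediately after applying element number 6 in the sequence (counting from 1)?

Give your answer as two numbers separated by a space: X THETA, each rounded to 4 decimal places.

Initial: x=-2.0000 theta=-0.4000
After 1 (propagate distance d=9): x=-5.6000 theta=-0.4000
After 2 (thin lens f=-32): x=-5.6000 theta=-0.5750
After 3 (propagate distance d=14): x=-13.6500 theta=-0.5750
After 4 (thin lens f=17): x=-13.6500 theta=31/136 (≈0.2279)
After 5 (propagate distance d=37): x=-3547/680 (≈-5.2162) theta=31/136 (≈0.2279)
After 6 (thin lens f=42): x=-3547/680 (≈-5.2162) theta=10057/28560 (≈0.3521)
Rounded to 4 decimal places: x = -5.2162, theta = 0.3521

Answer: -5.2162 0.3521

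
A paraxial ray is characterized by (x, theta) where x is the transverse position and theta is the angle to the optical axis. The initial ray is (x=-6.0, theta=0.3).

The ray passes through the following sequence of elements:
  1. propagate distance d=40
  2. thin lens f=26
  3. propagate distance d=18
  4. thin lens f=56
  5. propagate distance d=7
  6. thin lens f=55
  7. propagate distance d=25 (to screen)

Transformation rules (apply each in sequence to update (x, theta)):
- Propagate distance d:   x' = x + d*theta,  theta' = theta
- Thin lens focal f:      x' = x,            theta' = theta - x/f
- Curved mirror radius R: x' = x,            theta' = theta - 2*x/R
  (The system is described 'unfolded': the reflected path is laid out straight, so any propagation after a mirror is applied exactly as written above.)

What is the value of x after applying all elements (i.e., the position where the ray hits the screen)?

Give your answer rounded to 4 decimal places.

Answer: 2.2186

Derivation:
Initial: x=-6.0000 theta=0.3000
After 1 (propagate distance d=40): x=6.0000 theta=0.3000
After 2 (thin lens f=26): x=6.0000 theta=9/130 (≈0.0692)
After 3 (propagate distance d=18): x=471/65 (≈7.2462) theta=9/130 (≈0.0692)
After 4 (thin lens f=56): x=471/65 (≈7.2462) theta=-219/3640 (≈-0.0602)
After 5 (propagate distance d=7): x=6.8250 theta=-219/3640 (≈-0.0602)
After 6 (thin lens f=55): x=6.8250 theta=-4611/25025 (≈-0.1843)
After 7 (propagate distance d=25 (to screen)): x=88833/40040 (≈2.2186) theta=-4611/25025 (≈-0.1843)
Rounded to 4 decimal places: x = 2.2186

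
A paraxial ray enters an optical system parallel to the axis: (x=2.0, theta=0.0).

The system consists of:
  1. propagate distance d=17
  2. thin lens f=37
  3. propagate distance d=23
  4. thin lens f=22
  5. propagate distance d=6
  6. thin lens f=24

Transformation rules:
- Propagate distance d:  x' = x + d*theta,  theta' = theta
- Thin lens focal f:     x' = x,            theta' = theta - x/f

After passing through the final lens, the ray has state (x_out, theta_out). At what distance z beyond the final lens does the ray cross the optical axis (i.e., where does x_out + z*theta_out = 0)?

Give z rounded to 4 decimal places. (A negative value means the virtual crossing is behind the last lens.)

Answer: 2.3096

Derivation:
Initial: x=2.0000 theta=0.0000
After 1 (propagate distance d=17): x=2.0000 theta=0.0000
After 2 (thin lens f=37): x=2.0000 theta=-2/37 (≈-0.0541)
After 3 (propagate distance d=23): x=28/37 (≈0.7568) theta=-2/37 (≈-0.0541)
After 4 (thin lens f=22): x=28/37 (≈0.7568) theta=-36/407 (≈-0.0885)
After 5 (propagate distance d=6): x=92/407 (≈0.2260) theta=-36/407 (≈-0.0885)
After 6 (thin lens f=24): x=92/407 (≈0.2260) theta=-239/2442 (≈-0.0979)
z_focus = -x_out/theta_out = -(92/407)/(-239/2442) = 552/239 ≈ 2.3096
Rounded to 4 decimal places: z = 2.3096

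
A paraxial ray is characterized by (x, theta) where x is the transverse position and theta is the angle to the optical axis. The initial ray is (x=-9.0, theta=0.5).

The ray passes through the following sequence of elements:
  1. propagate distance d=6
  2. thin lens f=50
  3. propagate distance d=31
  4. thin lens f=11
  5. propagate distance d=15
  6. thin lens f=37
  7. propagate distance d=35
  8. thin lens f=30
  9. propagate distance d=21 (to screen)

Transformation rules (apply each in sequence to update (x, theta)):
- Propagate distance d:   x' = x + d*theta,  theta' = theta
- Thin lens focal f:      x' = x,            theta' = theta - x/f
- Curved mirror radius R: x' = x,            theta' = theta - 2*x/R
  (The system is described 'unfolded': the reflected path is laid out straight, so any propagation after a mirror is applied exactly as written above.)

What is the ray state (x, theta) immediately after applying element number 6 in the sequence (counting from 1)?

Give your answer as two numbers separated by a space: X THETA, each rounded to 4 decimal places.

Answer: 4.4927 -0.7032

Derivation:
Initial: x=-9.0000 theta=0.5000
After 1 (propagate distance d=6): x=-6.0000 theta=0.5000
After 2 (thin lens f=50): x=-6.0000 theta=0.6200
After 3 (propagate distance d=31): x=13.2200 theta=0.6200
After 4 (thin lens f=11): x=13.2200 theta=-32/55 (≈-0.5818)
After 5 (propagate distance d=15): x=2471/550 (≈4.4927) theta=-32/55 (≈-0.5818)
After 6 (thin lens f=37): x=2471/550 (≈4.4927) theta=-1301/1850 (≈-0.7032)
Rounded to 4 decimal places: x = 4.4927, theta = -0.7032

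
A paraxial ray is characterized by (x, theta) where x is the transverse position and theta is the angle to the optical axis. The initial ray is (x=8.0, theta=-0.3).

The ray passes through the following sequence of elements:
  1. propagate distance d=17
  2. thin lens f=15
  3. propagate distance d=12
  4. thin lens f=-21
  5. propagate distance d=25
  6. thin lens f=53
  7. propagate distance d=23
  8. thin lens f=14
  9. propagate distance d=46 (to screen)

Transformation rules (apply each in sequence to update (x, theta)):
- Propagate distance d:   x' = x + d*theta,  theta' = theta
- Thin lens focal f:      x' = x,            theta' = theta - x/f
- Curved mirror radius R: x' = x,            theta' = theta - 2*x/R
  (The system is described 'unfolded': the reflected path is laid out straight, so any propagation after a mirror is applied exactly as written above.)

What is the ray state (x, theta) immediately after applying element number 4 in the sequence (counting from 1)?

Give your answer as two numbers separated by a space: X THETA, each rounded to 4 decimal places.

Answer: -3.0200 -0.6371

Derivation:
Initial: x=8.0000 theta=-0.3000
After 1 (propagate distance d=17): x=2.9000 theta=-0.3000
After 2 (thin lens f=15): x=2.9000 theta=-37/75 (≈-0.4933)
After 3 (propagate distance d=12): x=-3.0200 theta=-37/75 (≈-0.4933)
After 4 (thin lens f=-21): x=-3.0200 theta=-223/350 (≈-0.6371)
Rounded to 4 decimal places: x = -3.0200, theta = -0.6371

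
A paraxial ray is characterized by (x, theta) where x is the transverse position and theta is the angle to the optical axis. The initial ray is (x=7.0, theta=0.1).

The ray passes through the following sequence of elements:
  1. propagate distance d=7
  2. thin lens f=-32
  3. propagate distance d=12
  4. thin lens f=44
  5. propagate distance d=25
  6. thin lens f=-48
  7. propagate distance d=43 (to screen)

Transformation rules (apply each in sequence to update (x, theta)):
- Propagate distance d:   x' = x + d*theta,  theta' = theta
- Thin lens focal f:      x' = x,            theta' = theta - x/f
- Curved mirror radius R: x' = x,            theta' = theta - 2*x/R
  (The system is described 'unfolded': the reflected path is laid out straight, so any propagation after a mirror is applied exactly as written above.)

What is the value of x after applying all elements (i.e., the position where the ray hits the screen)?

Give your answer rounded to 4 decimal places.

Initial: x=7.0000 theta=0.1000
After 1 (propagate distance d=7): x=7.7000 theta=0.1000
After 2 (thin lens f=-32): x=7.7000 theta=109/320 (≈0.3406)
After 3 (propagate distance d=12): x=11.7875 theta=109/320 (≈0.3406)
After 4 (thin lens f=44): x=11.7875 theta=4/55 (≈0.0727)
After 5 (propagate distance d=25): x=11973/880 (≈13.6057) theta=4/55 (≈0.0727)
After 6 (thin lens f=-48): x=11973/880 (≈13.6057) theta=1003/2816 (≈0.3562)
After 7 (propagate distance d=43 (to screen)): x=407213/14080 (≈28.9214) theta=1003/2816 (≈0.3562)
Rounded to 4 decimal places: x = 28.9214

Answer: 28.9214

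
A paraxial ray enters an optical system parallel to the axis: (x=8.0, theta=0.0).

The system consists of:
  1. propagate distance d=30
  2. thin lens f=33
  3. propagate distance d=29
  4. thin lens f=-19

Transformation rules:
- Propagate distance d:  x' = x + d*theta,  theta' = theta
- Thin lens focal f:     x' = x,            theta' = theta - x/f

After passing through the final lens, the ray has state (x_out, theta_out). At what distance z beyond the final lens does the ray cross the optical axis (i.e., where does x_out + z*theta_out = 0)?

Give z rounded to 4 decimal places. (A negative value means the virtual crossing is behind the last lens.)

Initial: x=8.0000 theta=0.0000
After 1 (propagate distance d=30): x=8.0000 theta=0.0000
After 2 (thin lens f=33): x=8.0000 theta=-8/33 (≈-0.2424)
After 3 (propagate distance d=29): x=32/33 (≈0.9697) theta=-8/33 (≈-0.2424)
After 4 (thin lens f=-19): x=32/33 (≈0.9697) theta=-40/209 (≈-0.1914)
z_focus = -x_out/theta_out = -(32/33)/(-40/209) = 76/15 ≈ 5.0667
Rounded to 4 decimal places: z = 5.0667

Answer: 5.0667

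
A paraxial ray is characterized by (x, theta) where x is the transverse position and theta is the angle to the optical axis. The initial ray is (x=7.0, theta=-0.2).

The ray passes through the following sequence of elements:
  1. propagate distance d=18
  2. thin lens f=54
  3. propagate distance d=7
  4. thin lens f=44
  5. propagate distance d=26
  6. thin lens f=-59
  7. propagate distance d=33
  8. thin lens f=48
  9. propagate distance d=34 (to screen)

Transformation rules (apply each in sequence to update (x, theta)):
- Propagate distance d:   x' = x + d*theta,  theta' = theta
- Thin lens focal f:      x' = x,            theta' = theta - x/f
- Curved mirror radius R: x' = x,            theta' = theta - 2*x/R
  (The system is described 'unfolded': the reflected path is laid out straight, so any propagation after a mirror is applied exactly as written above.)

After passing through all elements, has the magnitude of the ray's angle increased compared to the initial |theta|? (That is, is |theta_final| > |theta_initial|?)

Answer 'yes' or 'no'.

Initial: x=7.0000 theta=-0.2000
After 1 (propagate distance d=18): x=3.4000 theta=-0.2000
After 2 (thin lens f=54): x=3.4000 theta=-71/270 (≈-0.2630)
After 3 (propagate distance d=7): x=421/270 (≈1.5593) theta=-71/270 (≈-0.2630)
After 4 (thin lens f=44): x=421/270 (≈1.5593) theta=-709/2376 (≈-0.2984)
After 5 (propagate distance d=26): x=-36823/5940 (≈-6.1992) theta=-709/2376 (≈-0.2984)
After 6 (thin lens f=-59): x=-36823/5940 (≈-6.1992) theta=-94267/233640 (≈-0.4035)
After 7 (propagate distance d=33): x=-13677547/700920 (≈-19.5137) theta=-94267/233640 (≈-0.4035)
After 8 (thin lens f=48): x=-13677547/700920 (≈-19.5137) theta=103099/33644160 (≈0.0031)
After 9 (propagate distance d=34 (to screen)): x=-65301689/3364416 (≈-19.4095) theta=103099/33644160 (≈0.0031)
|theta_initial|=0.2000 |theta_final|=103099/33644160 (≈0.0031) -> not increased

Answer: no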